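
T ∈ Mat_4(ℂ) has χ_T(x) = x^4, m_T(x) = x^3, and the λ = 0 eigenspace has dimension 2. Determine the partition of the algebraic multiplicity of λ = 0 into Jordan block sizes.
Block sizes for λ = 0: [3, 1]

Step 1 — from the characteristic polynomial, algebraic multiplicity of λ = 0 is 4. From dim ker(T − (0)·I) = 2, there are exactly 2 Jordan blocks for λ = 0.
Step 2 — from the minimal polynomial, the factor (x − 0)^3 tells us the largest block for λ = 0 has size 3.
Step 3 — with total size 4, 2 blocks, and largest block 3, the block sizes (in nonincreasing order) are [3, 1].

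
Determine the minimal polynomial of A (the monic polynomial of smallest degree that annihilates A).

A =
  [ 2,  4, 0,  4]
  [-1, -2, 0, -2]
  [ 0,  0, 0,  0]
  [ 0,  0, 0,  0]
x^2

The characteristic polynomial is χ_A(x) = x^4, so the eigenvalues are known. The minimal polynomial is
  m_A(x) = Π_λ (x − λ)^{k_λ}
where k_λ is the size of the *largest* Jordan block for λ (equivalently, the smallest k with (A − λI)^k v = 0 for every generalised eigenvector v of λ).

  λ = 0: largest Jordan block has size 2, contributing (x − 0)^2

So m_A(x) = x^2 = x^2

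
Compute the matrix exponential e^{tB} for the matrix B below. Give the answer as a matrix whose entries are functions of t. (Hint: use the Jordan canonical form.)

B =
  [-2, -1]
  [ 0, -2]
e^{tB} =
  [exp(-2*t), -t*exp(-2*t)]
  [0, exp(-2*t)]

Strategy: write B = P · J · P⁻¹ where J is a Jordan canonical form, so e^{tB} = P · e^{tJ} · P⁻¹, and e^{tJ} can be computed block-by-block.

B has Jordan form
J =
  [-2,  1]
  [ 0, -2]
(up to reordering of blocks).

Per-block formulas:
  For a 2×2 Jordan block J_2(-2): exp(t · J_2(-2)) = e^(-2t)·(I + t·N), where N is the 2×2 nilpotent shift.

After assembling e^{tJ} and conjugating by P, we get:

e^{tB} =
  [exp(-2*t), -t*exp(-2*t)]
  [0, exp(-2*t)]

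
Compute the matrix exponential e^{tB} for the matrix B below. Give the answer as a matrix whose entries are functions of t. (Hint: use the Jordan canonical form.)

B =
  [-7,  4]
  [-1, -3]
e^{tB} =
  [-2*t*exp(-5*t) + exp(-5*t), 4*t*exp(-5*t)]
  [-t*exp(-5*t), 2*t*exp(-5*t) + exp(-5*t)]

Strategy: write B = P · J · P⁻¹ where J is a Jordan canonical form, so e^{tB} = P · e^{tJ} · P⁻¹, and e^{tJ} can be computed block-by-block.

B has Jordan form
J =
  [-5,  1]
  [ 0, -5]
(up to reordering of blocks).

Per-block formulas:
  For a 2×2 Jordan block J_2(-5): exp(t · J_2(-5)) = e^(-5t)·(I + t·N), where N is the 2×2 nilpotent shift.

After assembling e^{tJ} and conjugating by P, we get:

e^{tB} =
  [-2*t*exp(-5*t) + exp(-5*t), 4*t*exp(-5*t)]
  [-t*exp(-5*t), 2*t*exp(-5*t) + exp(-5*t)]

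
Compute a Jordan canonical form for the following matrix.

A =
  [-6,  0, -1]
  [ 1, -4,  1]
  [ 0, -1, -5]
J_3(-5)

The characteristic polynomial is
  det(x·I − A) = x^3 + 15*x^2 + 75*x + 125 = (x + 5)^3

Eigenvalues and multiplicities (the geometric multiplicity of λ is n − rank(A − λI), which equals the number of Jordan blocks for λ):
  λ = -5: algebraic multiplicity = 3, geometric multiplicity = 1

Determining the block sizes for each eigenvalue:
  λ = -5: one block (gm = 1), so the single block has size am = 3 → block sizes [3]

Assembling the blocks gives a Jordan form
J =
  [-5,  1,  0]
  [ 0, -5,  1]
  [ 0,  0, -5]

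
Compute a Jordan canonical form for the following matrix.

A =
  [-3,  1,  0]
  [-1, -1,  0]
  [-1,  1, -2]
J_2(-2) ⊕ J_1(-2)

The characteristic polynomial is
  det(x·I − A) = x^3 + 6*x^2 + 12*x + 8 = (x + 2)^3

Eigenvalues and multiplicities (the geometric multiplicity of λ is n − rank(A − λI), which equals the number of Jordan blocks for λ):
  λ = -2: algebraic multiplicity = 3, geometric multiplicity = 2

Determining the block sizes for each eigenvalue:
  λ = -2: 2 blocks summing to 3 forces exactly one block of size 2 and the rest size 1 → block sizes [2, 1]

Assembling the blocks gives a Jordan form
J =
  [-2,  1,  0]
  [ 0, -2,  0]
  [ 0,  0, -2]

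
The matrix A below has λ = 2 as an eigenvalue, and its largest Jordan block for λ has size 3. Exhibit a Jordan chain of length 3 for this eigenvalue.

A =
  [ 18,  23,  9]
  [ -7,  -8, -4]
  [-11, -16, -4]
A Jordan chain for λ = 2 of length 3:
v_1 = (-4, 2, 2)ᵀ
v_2 = (16, -7, -11)ᵀ
v_3 = (1, 0, 0)ᵀ

Let N = A − (2)·I. We want v_3 with N^3 v_3 = 0 but N^2 v_3 ≠ 0; then v_{j-1} := N · v_j for j = 3, …, 2.

Pick v_3 = (1, 0, 0)ᵀ.
Then v_2 = N · v_3 = (16, -7, -11)ᵀ.
Then v_1 = N · v_2 = (-4, 2, 2)ᵀ.

Sanity check: (A − (2)·I) v_1 = (0, 0, 0)ᵀ = 0. ✓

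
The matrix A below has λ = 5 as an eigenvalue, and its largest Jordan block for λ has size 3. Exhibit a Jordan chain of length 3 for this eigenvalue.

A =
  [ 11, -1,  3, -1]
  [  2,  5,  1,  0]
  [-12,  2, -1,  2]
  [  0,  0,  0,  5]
A Jordan chain for λ = 5 of length 3:
v_1 = (-2, 0, 4, 0)ᵀ
v_2 = (6, 2, -12, 0)ᵀ
v_3 = (1, 0, 0, 0)ᵀ

Let N = A − (5)·I. We want v_3 with N^3 v_3 = 0 but N^2 v_3 ≠ 0; then v_{j-1} := N · v_j for j = 3, …, 2.

Pick v_3 = (1, 0, 0, 0)ᵀ.
Then v_2 = N · v_3 = (6, 2, -12, 0)ᵀ.
Then v_1 = N · v_2 = (-2, 0, 4, 0)ᵀ.

Sanity check: (A − (5)·I) v_1 = (0, 0, 0, 0)ᵀ = 0. ✓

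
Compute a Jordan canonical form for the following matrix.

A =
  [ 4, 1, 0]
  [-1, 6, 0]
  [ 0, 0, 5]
J_2(5) ⊕ J_1(5)

The characteristic polynomial is
  det(x·I − A) = x^3 - 15*x^2 + 75*x - 125 = (x - 5)^3

Eigenvalues and multiplicities (the geometric multiplicity of λ is n − rank(A − λI), which equals the number of Jordan blocks for λ):
  λ = 5: algebraic multiplicity = 3, geometric multiplicity = 2

Determining the block sizes for each eigenvalue:
  λ = 5: 2 blocks summing to 3 forces exactly one block of size 2 and the rest size 1 → block sizes [2, 1]

Assembling the blocks gives a Jordan form
J =
  [5, 1, 0]
  [0, 5, 0]
  [0, 0, 5]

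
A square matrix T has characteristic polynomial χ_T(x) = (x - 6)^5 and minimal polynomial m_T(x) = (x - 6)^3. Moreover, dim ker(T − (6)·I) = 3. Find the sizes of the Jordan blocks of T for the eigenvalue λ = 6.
Block sizes for λ = 6: [3, 1, 1]

Step 1 — from the characteristic polynomial, algebraic multiplicity of λ = 6 is 5. From dim ker(T − (6)·I) = 3, there are exactly 3 Jordan blocks for λ = 6.
Step 2 — from the minimal polynomial, the factor (x − 6)^3 tells us the largest block for λ = 6 has size 3.
Step 3 — with total size 5, 3 blocks, and largest block 3, the block sizes (in nonincreasing order) are [3, 1, 1].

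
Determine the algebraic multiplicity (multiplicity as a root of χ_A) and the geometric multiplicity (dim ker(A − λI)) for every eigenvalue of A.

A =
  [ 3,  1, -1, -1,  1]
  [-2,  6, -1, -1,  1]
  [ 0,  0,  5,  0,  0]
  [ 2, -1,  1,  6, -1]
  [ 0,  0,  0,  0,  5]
λ = 5: alg = 5, geom = 4

Step 1 — factor the characteristic polynomial to read off the algebraic multiplicities:
  χ_A(x) = (x - 5)^5

Step 2 — compute geometric multiplicities via the rank-nullity identity g(λ) = n − rank(A − λI):
  rank(A − (5)·I) = 1, so dim ker(A − (5)·I) = n − 1 = 4

Summary:
  λ = 5: algebraic multiplicity = 5, geometric multiplicity = 4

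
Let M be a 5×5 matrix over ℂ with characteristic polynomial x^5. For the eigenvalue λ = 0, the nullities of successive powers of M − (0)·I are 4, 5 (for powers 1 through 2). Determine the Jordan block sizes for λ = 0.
Block sizes for λ = 0: [2, 1, 1, 1]

From the dimensions of kernels of powers, the number of Jordan blocks of size at least j is d_j − d_{j−1} where d_j = dim ker(N^j) (with d_0 = 0). Computing the differences gives [4, 1].
The number of blocks of size exactly k is (#blocks of size ≥ k) − (#blocks of size ≥ k + 1), so the partition is: 3 block(s) of size 1, 1 block(s) of size 2.
In nonincreasing order the block sizes are [2, 1, 1, 1].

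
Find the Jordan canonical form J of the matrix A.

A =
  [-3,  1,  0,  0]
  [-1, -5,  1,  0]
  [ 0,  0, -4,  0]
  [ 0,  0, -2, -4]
J_3(-4) ⊕ J_1(-4)

The characteristic polynomial is
  det(x·I − A) = x^4 + 16*x^3 + 96*x^2 + 256*x + 256 = (x + 4)^4

Eigenvalues and multiplicities (the geometric multiplicity of λ is n − rank(A − λI), which equals the number of Jordan blocks for λ):
  λ = -4: algebraic multiplicity = 4, geometric multiplicity = 2

Determining the block sizes for each eigenvalue:
  λ = -4: with am = 4 and gm = 2, the partition is not yet determined (e.g. several partitions of 4 into 2 parts exist). Let N = A − (-4)·I. Computing rank(N^1) = 2, rank(N^2) = 1, rank(N^3) = 0; the number of blocks of size ≥ j is rank(N^{j−1}) − rank(N^j), giving [2, 1, 1]. So we have 1 block(s) of size 3, 1 block(s) of size 1 → block sizes [3, 1]

Assembling the blocks gives a Jordan form
J =
  [-4,  1,  0,  0]
  [ 0, -4,  1,  0]
  [ 0,  0, -4,  0]
  [ 0,  0,  0, -4]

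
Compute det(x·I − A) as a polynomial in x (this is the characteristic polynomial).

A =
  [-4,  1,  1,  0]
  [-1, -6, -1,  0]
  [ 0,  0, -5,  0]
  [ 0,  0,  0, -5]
x^4 + 20*x^3 + 150*x^2 + 500*x + 625

Expanding det(x·I − A) (e.g. by cofactor expansion or by noting that A is similar to its Jordan form J, which has the same characteristic polynomial as A) gives
  χ_A(x) = x^4 + 20*x^3 + 150*x^2 + 500*x + 625
which factors as (x + 5)^4. The eigenvalues (with algebraic multiplicities) are λ = -5 with multiplicity 4.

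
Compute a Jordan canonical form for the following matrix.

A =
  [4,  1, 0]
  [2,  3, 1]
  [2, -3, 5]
J_3(4)

The characteristic polynomial is
  det(x·I − A) = x^3 - 12*x^2 + 48*x - 64 = (x - 4)^3

Eigenvalues and multiplicities (the geometric multiplicity of λ is n − rank(A − λI), which equals the number of Jordan blocks for λ):
  λ = 4: algebraic multiplicity = 3, geometric multiplicity = 1

Determining the block sizes for each eigenvalue:
  λ = 4: one block (gm = 1), so the single block has size am = 3 → block sizes [3]

Assembling the blocks gives a Jordan form
J =
  [4, 1, 0]
  [0, 4, 1]
  [0, 0, 4]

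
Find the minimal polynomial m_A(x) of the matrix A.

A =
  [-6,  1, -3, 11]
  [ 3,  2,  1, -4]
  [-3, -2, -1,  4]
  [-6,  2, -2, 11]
x^4 - 6*x^3 + 9*x^2

The characteristic polynomial is χ_A(x) = x^2*(x - 3)^2, so the eigenvalues are known. The minimal polynomial is
  m_A(x) = Π_λ (x − λ)^{k_λ}
where k_λ is the size of the *largest* Jordan block for λ (equivalently, the smallest k with (A − λI)^k v = 0 for every generalised eigenvector v of λ).

  λ = 0: largest Jordan block has size 2, contributing (x − 0)^2
  λ = 3: largest Jordan block has size 2, contributing (x − 3)^2

So m_A(x) = x^2*(x - 3)^2 = x^4 - 6*x^3 + 9*x^2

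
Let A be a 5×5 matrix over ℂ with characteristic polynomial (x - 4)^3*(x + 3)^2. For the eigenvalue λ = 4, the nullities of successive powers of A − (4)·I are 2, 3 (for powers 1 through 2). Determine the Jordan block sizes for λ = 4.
Block sizes for λ = 4: [2, 1]

From the dimensions of kernels of powers, the number of Jordan blocks of size at least j is d_j − d_{j−1} where d_j = dim ker(N^j) (with d_0 = 0). Computing the differences gives [2, 1].
The number of blocks of size exactly k is (#blocks of size ≥ k) − (#blocks of size ≥ k + 1), so the partition is: 1 block(s) of size 1, 1 block(s) of size 2.
In nonincreasing order the block sizes are [2, 1].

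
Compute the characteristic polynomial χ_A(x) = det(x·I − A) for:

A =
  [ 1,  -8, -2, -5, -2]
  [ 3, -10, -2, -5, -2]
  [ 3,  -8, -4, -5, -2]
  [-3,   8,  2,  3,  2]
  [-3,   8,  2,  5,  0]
x^5 + 10*x^4 + 40*x^3 + 80*x^2 + 80*x + 32

Expanding det(x·I − A) (e.g. by cofactor expansion or by noting that A is similar to its Jordan form J, which has the same characteristic polynomial as A) gives
  χ_A(x) = x^5 + 10*x^4 + 40*x^3 + 80*x^2 + 80*x + 32
which factors as (x + 2)^5. The eigenvalues (with algebraic multiplicities) are λ = -2 with multiplicity 5.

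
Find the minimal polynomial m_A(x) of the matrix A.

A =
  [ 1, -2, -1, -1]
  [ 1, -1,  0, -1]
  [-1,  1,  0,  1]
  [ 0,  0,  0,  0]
x^3

The characteristic polynomial is χ_A(x) = x^4, so the eigenvalues are known. The minimal polynomial is
  m_A(x) = Π_λ (x − λ)^{k_λ}
where k_λ is the size of the *largest* Jordan block for λ (equivalently, the smallest k with (A − λI)^k v = 0 for every generalised eigenvector v of λ).

  λ = 0: largest Jordan block has size 3, contributing (x − 0)^3

So m_A(x) = x^3 = x^3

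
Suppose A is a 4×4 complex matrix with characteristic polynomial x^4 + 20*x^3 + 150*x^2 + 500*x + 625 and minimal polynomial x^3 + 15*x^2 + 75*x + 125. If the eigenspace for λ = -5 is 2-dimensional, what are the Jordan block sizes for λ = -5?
Block sizes for λ = -5: [3, 1]

Step 1 — from the characteristic polynomial, algebraic multiplicity of λ = -5 is 4. From dim ker(A − (-5)·I) = 2, there are exactly 2 Jordan blocks for λ = -5.
Step 2 — from the minimal polynomial, the factor (x + 5)^3 tells us the largest block for λ = -5 has size 3.
Step 3 — with total size 4, 2 blocks, and largest block 3, the block sizes (in nonincreasing order) are [3, 1].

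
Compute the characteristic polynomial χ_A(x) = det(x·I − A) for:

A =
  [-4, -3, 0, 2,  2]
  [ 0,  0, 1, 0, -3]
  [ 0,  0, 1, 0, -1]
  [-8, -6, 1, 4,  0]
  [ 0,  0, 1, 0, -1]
x^5

Expanding det(x·I − A) (e.g. by cofactor expansion or by noting that A is similar to its Jordan form J, which has the same characteristic polynomial as A) gives
  χ_A(x) = x^5
which factors as x^5. The eigenvalues (with algebraic multiplicities) are λ = 0 with multiplicity 5.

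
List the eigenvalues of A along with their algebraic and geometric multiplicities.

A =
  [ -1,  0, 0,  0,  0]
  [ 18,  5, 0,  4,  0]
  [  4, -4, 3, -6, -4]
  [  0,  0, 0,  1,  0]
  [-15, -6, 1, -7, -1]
λ = -1: alg = 1, geom = 1; λ = 1: alg = 3, geom = 2; λ = 5: alg = 1, geom = 1

Step 1 — factor the characteristic polynomial to read off the algebraic multiplicities:
  χ_A(x) = (x - 5)*(x - 1)^3*(x + 1)

Step 2 — compute geometric multiplicities via the rank-nullity identity g(λ) = n − rank(A − λI):
  rank(A − (-1)·I) = 4, so dim ker(A − (-1)·I) = n − 4 = 1
  rank(A − (1)·I) = 3, so dim ker(A − (1)·I) = n − 3 = 2
  rank(A − (5)·I) = 4, so dim ker(A − (5)·I) = n − 4 = 1

Summary:
  λ = -1: algebraic multiplicity = 1, geometric multiplicity = 1
  λ = 1: algebraic multiplicity = 3, geometric multiplicity = 2
  λ = 5: algebraic multiplicity = 1, geometric multiplicity = 1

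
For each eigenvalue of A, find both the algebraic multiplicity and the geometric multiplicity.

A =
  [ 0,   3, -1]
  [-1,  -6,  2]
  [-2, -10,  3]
λ = -1: alg = 3, geom = 1

Step 1 — factor the characteristic polynomial to read off the algebraic multiplicities:
  χ_A(x) = (x + 1)^3

Step 2 — compute geometric multiplicities via the rank-nullity identity g(λ) = n − rank(A − λI):
  rank(A − (-1)·I) = 2, so dim ker(A − (-1)·I) = n − 2 = 1

Summary:
  λ = -1: algebraic multiplicity = 3, geometric multiplicity = 1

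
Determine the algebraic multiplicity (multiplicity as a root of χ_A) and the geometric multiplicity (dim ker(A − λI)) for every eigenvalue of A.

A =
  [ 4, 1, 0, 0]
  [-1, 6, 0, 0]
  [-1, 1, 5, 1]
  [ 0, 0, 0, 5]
λ = 5: alg = 4, geom = 2

Step 1 — factor the characteristic polynomial to read off the algebraic multiplicities:
  χ_A(x) = (x - 5)^4

Step 2 — compute geometric multiplicities via the rank-nullity identity g(λ) = n − rank(A − λI):
  rank(A − (5)·I) = 2, so dim ker(A − (5)·I) = n − 2 = 2

Summary:
  λ = 5: algebraic multiplicity = 4, geometric multiplicity = 2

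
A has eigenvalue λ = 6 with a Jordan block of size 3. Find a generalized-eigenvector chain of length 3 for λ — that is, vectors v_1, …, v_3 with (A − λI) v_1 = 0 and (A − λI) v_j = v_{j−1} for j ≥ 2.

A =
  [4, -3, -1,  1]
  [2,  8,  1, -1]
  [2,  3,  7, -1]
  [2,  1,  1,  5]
A Jordan chain for λ = 6 of length 3:
v_1 = (-2, 0, 2, -2)ᵀ
v_2 = (-2, 2, 2, 2)ᵀ
v_3 = (1, 0, 0, 0)ᵀ

Let N = A − (6)·I. We want v_3 with N^3 v_3 = 0 but N^2 v_3 ≠ 0; then v_{j-1} := N · v_j for j = 3, …, 2.

Pick v_3 = (1, 0, 0, 0)ᵀ.
Then v_2 = N · v_3 = (-2, 2, 2, 2)ᵀ.
Then v_1 = N · v_2 = (-2, 0, 2, -2)ᵀ.

Sanity check: (A − (6)·I) v_1 = (0, 0, 0, 0)ᵀ = 0. ✓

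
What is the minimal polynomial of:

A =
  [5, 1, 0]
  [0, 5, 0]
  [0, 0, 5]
x^2 - 10*x + 25

The characteristic polynomial is χ_A(x) = (x - 5)^3, so the eigenvalues are known. The minimal polynomial is
  m_A(x) = Π_λ (x − λ)^{k_λ}
where k_λ is the size of the *largest* Jordan block for λ (equivalently, the smallest k with (A − λI)^k v = 0 for every generalised eigenvector v of λ).

  λ = 5: largest Jordan block has size 2, contributing (x − 5)^2

So m_A(x) = (x - 5)^2 = x^2 - 10*x + 25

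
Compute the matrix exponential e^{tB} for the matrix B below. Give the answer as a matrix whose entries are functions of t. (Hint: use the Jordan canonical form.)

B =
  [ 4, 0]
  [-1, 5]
e^{tB} =
  [exp(4*t), 0]
  [-exp(5*t) + exp(4*t), exp(5*t)]

Strategy: write B = P · J · P⁻¹ where J is a Jordan canonical form, so e^{tB} = P · e^{tJ} · P⁻¹, and e^{tJ} can be computed block-by-block.

B has Jordan form
J =
  [4, 0]
  [0, 5]
(up to reordering of blocks).

Per-block formulas:
  For a 1×1 block at λ = 5: exp(t · [5]) = [e^(5t)].
  For a 1×1 block at λ = 4: exp(t · [4]) = [e^(4t)].

After assembling e^{tJ} and conjugating by P, we get:

e^{tB} =
  [exp(4*t), 0]
  [-exp(5*t) + exp(4*t), exp(5*t)]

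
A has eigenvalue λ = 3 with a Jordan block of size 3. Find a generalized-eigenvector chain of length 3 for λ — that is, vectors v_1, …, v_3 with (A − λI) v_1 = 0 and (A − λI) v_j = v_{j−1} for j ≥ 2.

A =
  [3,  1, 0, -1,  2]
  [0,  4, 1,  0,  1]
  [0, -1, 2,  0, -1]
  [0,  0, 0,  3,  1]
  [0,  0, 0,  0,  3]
A Jordan chain for λ = 3 of length 3:
v_1 = (1, 0, 0, 0, 0)ᵀ
v_2 = (1, 1, -1, 0, 0)ᵀ
v_3 = (0, 1, 0, 0, 0)ᵀ

Let N = A − (3)·I. We want v_3 with N^3 v_3 = 0 but N^2 v_3 ≠ 0; then v_{j-1} := N · v_j for j = 3, …, 2.

Pick v_3 = (0, 1, 0, 0, 0)ᵀ.
Then v_2 = N · v_3 = (1, 1, -1, 0, 0)ᵀ.
Then v_1 = N · v_2 = (1, 0, 0, 0, 0)ᵀ.

Sanity check: (A − (3)·I) v_1 = (0, 0, 0, 0, 0)ᵀ = 0. ✓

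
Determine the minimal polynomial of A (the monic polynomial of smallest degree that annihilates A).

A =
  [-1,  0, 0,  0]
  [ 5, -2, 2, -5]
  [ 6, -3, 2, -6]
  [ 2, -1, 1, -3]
x^3 + 3*x^2 + 3*x + 1

The characteristic polynomial is χ_A(x) = (x + 1)^4, so the eigenvalues are known. The minimal polynomial is
  m_A(x) = Π_λ (x − λ)^{k_λ}
where k_λ is the size of the *largest* Jordan block for λ (equivalently, the smallest k with (A − λI)^k v = 0 for every generalised eigenvector v of λ).

  λ = -1: largest Jordan block has size 3, contributing (x + 1)^3

So m_A(x) = (x + 1)^3 = x^3 + 3*x^2 + 3*x + 1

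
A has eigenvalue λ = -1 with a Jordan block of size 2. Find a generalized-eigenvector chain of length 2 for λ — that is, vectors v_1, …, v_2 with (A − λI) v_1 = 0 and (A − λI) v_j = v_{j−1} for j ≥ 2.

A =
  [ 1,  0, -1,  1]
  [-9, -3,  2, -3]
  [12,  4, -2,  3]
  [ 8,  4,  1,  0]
A Jordan chain for λ = -1 of length 2:
v_1 = (2, -9, 12, 8)ᵀ
v_2 = (1, 0, 0, 0)ᵀ

Let N = A − (-1)·I. We want v_2 with N^2 v_2 = 0 but N^1 v_2 ≠ 0; then v_{j-1} := N · v_j for j = 2, …, 2.

Pick v_2 = (1, 0, 0, 0)ᵀ.
Then v_1 = N · v_2 = (2, -9, 12, 8)ᵀ.

Sanity check: (A − (-1)·I) v_1 = (0, 0, 0, 0)ᵀ = 0. ✓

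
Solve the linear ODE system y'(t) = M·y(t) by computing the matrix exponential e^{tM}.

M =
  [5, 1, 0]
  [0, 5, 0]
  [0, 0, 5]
e^{tM} =
  [exp(5*t), t*exp(5*t), 0]
  [0, exp(5*t), 0]
  [0, 0, exp(5*t)]

Strategy: write M = P · J · P⁻¹ where J is a Jordan canonical form, so e^{tM} = P · e^{tJ} · P⁻¹, and e^{tJ} can be computed block-by-block.

M has Jordan form
J =
  [5, 1, 0]
  [0, 5, 0]
  [0, 0, 5]
(up to reordering of blocks).

Per-block formulas:
  For a 1×1 block at λ = 5: exp(t · [5]) = [e^(5t)].
  For a 2×2 Jordan block J_2(5): exp(t · J_2(5)) = e^(5t)·(I + t·N), where N is the 2×2 nilpotent shift.

After assembling e^{tJ} and conjugating by P, we get:

e^{tM} =
  [exp(5*t), t*exp(5*t), 0]
  [0, exp(5*t), 0]
  [0, 0, exp(5*t)]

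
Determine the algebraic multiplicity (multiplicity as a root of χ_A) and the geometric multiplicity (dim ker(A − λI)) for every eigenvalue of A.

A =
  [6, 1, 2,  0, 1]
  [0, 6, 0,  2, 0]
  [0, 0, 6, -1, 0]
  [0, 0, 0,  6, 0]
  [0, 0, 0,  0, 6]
λ = 6: alg = 5, geom = 3

Step 1 — factor the characteristic polynomial to read off the algebraic multiplicities:
  χ_A(x) = (x - 6)^5

Step 2 — compute geometric multiplicities via the rank-nullity identity g(λ) = n − rank(A − λI):
  rank(A − (6)·I) = 2, so dim ker(A − (6)·I) = n − 2 = 3

Summary:
  λ = 6: algebraic multiplicity = 5, geometric multiplicity = 3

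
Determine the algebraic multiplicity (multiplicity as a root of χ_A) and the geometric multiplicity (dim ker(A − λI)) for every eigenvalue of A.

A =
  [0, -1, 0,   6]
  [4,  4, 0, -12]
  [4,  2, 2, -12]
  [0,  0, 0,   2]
λ = 2: alg = 4, geom = 3

Step 1 — factor the characteristic polynomial to read off the algebraic multiplicities:
  χ_A(x) = (x - 2)^4

Step 2 — compute geometric multiplicities via the rank-nullity identity g(λ) = n − rank(A − λI):
  rank(A − (2)·I) = 1, so dim ker(A − (2)·I) = n − 1 = 3

Summary:
  λ = 2: algebraic multiplicity = 4, geometric multiplicity = 3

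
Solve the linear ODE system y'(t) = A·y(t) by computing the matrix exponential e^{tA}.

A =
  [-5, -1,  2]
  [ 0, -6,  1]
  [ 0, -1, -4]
e^{tA} =
  [exp(-5*t), -t^2*exp(-5*t)/2 - t*exp(-5*t), t^2*exp(-5*t)/2 + 2*t*exp(-5*t)]
  [0, -t*exp(-5*t) + exp(-5*t), t*exp(-5*t)]
  [0, -t*exp(-5*t), t*exp(-5*t) + exp(-5*t)]

Strategy: write A = P · J · P⁻¹ where J is a Jordan canonical form, so e^{tA} = P · e^{tJ} · P⁻¹, and e^{tJ} can be computed block-by-block.

A has Jordan form
J =
  [-5,  1,  0]
  [ 0, -5,  1]
  [ 0,  0, -5]
(up to reordering of blocks).

Per-block formulas:
  For a 3×3 Jordan block J_3(-5): exp(t · J_3(-5)) = e^(-5t)·(I + t·N + (t^2/2)·N^2), where N is the 3×3 nilpotent shift.

After assembling e^{tJ} and conjugating by P, we get:

e^{tA} =
  [exp(-5*t), -t^2*exp(-5*t)/2 - t*exp(-5*t), t^2*exp(-5*t)/2 + 2*t*exp(-5*t)]
  [0, -t*exp(-5*t) + exp(-5*t), t*exp(-5*t)]
  [0, -t*exp(-5*t), t*exp(-5*t) + exp(-5*t)]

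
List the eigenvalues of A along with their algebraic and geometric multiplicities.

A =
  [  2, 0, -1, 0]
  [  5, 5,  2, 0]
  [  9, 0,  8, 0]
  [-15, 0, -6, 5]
λ = 5: alg = 4, geom = 2

Step 1 — factor the characteristic polynomial to read off the algebraic multiplicities:
  χ_A(x) = (x - 5)^4

Step 2 — compute geometric multiplicities via the rank-nullity identity g(λ) = n − rank(A − λI):
  rank(A − (5)·I) = 2, so dim ker(A − (5)·I) = n − 2 = 2

Summary:
  λ = 5: algebraic multiplicity = 4, geometric multiplicity = 2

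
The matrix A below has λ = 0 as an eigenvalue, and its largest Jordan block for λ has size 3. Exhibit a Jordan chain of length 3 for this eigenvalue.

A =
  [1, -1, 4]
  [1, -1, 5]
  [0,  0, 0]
A Jordan chain for λ = 0 of length 3:
v_1 = (-1, -1, 0)ᵀ
v_2 = (4, 5, 0)ᵀ
v_3 = (0, 0, 1)ᵀ

Let N = A − (0)·I. We want v_3 with N^3 v_3 = 0 but N^2 v_3 ≠ 0; then v_{j-1} := N · v_j for j = 3, …, 2.

Pick v_3 = (0, 0, 1)ᵀ.
Then v_2 = N · v_3 = (4, 5, 0)ᵀ.
Then v_1 = N · v_2 = (-1, -1, 0)ᵀ.

Sanity check: (A − (0)·I) v_1 = (0, 0, 0)ᵀ = 0. ✓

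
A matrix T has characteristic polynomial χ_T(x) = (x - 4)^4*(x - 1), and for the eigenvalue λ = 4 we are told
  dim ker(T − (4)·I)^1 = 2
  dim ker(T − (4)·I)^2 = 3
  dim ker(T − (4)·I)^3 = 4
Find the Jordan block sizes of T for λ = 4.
Block sizes for λ = 4: [3, 1]

From the dimensions of kernels of powers, the number of Jordan blocks of size at least j is d_j − d_{j−1} where d_j = dim ker(N^j) (with d_0 = 0). Computing the differences gives [2, 1, 1].
The number of blocks of size exactly k is (#blocks of size ≥ k) − (#blocks of size ≥ k + 1), so the partition is: 1 block(s) of size 1, 1 block(s) of size 3.
In nonincreasing order the block sizes are [3, 1].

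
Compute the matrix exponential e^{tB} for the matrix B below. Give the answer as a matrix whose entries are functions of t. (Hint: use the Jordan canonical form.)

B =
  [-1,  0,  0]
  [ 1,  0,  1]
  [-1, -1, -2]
e^{tB} =
  [exp(-t), 0, 0]
  [t*exp(-t), t*exp(-t) + exp(-t), t*exp(-t)]
  [-t*exp(-t), -t*exp(-t), -t*exp(-t) + exp(-t)]

Strategy: write B = P · J · P⁻¹ where J is a Jordan canonical form, so e^{tB} = P · e^{tJ} · P⁻¹, and e^{tJ} can be computed block-by-block.

B has Jordan form
J =
  [-1,  1,  0]
  [ 0, -1,  0]
  [ 0,  0, -1]
(up to reordering of blocks).

Per-block formulas:
  For a 2×2 Jordan block J_2(-1): exp(t · J_2(-1)) = e^(-1t)·(I + t·N), where N is the 2×2 nilpotent shift.
  For a 1×1 block at λ = -1: exp(t · [-1]) = [e^(-1t)].

After assembling e^{tJ} and conjugating by P, we get:

e^{tB} =
  [exp(-t), 0, 0]
  [t*exp(-t), t*exp(-t) + exp(-t), t*exp(-t)]
  [-t*exp(-t), -t*exp(-t), -t*exp(-t) + exp(-t)]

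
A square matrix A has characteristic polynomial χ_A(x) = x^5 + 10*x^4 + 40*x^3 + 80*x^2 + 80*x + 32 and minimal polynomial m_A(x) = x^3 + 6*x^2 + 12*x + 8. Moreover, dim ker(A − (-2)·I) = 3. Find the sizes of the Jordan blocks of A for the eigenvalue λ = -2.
Block sizes for λ = -2: [3, 1, 1]

Step 1 — from the characteristic polynomial, algebraic multiplicity of λ = -2 is 5. From dim ker(A − (-2)·I) = 3, there are exactly 3 Jordan blocks for λ = -2.
Step 2 — from the minimal polynomial, the factor (x + 2)^3 tells us the largest block for λ = -2 has size 3.
Step 3 — with total size 5, 3 blocks, and largest block 3, the block sizes (in nonincreasing order) are [3, 1, 1].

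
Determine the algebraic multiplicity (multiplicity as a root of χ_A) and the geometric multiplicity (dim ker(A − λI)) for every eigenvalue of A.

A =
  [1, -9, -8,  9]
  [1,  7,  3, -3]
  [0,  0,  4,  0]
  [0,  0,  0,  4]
λ = 4: alg = 4, geom = 2

Step 1 — factor the characteristic polynomial to read off the algebraic multiplicities:
  χ_A(x) = (x - 4)^4

Step 2 — compute geometric multiplicities via the rank-nullity identity g(λ) = n − rank(A − λI):
  rank(A − (4)·I) = 2, so dim ker(A − (4)·I) = n − 2 = 2

Summary:
  λ = 4: algebraic multiplicity = 4, geometric multiplicity = 2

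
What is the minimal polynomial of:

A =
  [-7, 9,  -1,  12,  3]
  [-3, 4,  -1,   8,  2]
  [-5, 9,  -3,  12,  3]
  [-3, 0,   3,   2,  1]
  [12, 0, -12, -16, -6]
x^3 + 6*x^2 + 12*x + 8

The characteristic polynomial is χ_A(x) = (x + 2)^5, so the eigenvalues are known. The minimal polynomial is
  m_A(x) = Π_λ (x − λ)^{k_λ}
where k_λ is the size of the *largest* Jordan block for λ (equivalently, the smallest k with (A − λI)^k v = 0 for every generalised eigenvector v of λ).

  λ = -2: largest Jordan block has size 3, contributing (x + 2)^3

So m_A(x) = (x + 2)^3 = x^3 + 6*x^2 + 12*x + 8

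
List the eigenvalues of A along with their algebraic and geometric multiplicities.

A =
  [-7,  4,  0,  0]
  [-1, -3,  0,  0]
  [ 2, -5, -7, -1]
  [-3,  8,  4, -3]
λ = -5: alg = 4, geom = 2

Step 1 — factor the characteristic polynomial to read off the algebraic multiplicities:
  χ_A(x) = (x + 5)^4

Step 2 — compute geometric multiplicities via the rank-nullity identity g(λ) = n − rank(A − λI):
  rank(A − (-5)·I) = 2, so dim ker(A − (-5)·I) = n − 2 = 2

Summary:
  λ = -5: algebraic multiplicity = 4, geometric multiplicity = 2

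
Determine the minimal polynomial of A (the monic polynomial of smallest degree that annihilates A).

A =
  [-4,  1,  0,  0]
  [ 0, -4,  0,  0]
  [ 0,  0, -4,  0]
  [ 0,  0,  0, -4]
x^2 + 8*x + 16

The characteristic polynomial is χ_A(x) = (x + 4)^4, so the eigenvalues are known. The minimal polynomial is
  m_A(x) = Π_λ (x − λ)^{k_λ}
where k_λ is the size of the *largest* Jordan block for λ (equivalently, the smallest k with (A − λI)^k v = 0 for every generalised eigenvector v of λ).

  λ = -4: largest Jordan block has size 2, contributing (x + 4)^2

So m_A(x) = (x + 4)^2 = x^2 + 8*x + 16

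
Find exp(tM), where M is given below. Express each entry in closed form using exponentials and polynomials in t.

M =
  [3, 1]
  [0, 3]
e^{tM} =
  [exp(3*t), t*exp(3*t)]
  [0, exp(3*t)]

Strategy: write M = P · J · P⁻¹ where J is a Jordan canonical form, so e^{tM} = P · e^{tJ} · P⁻¹, and e^{tJ} can be computed block-by-block.

M has Jordan form
J =
  [3, 1]
  [0, 3]
(up to reordering of blocks).

Per-block formulas:
  For a 2×2 Jordan block J_2(3): exp(t · J_2(3)) = e^(3t)·(I + t·N), where N is the 2×2 nilpotent shift.

After assembling e^{tJ} and conjugating by P, we get:

e^{tM} =
  [exp(3*t), t*exp(3*t)]
  [0, exp(3*t)]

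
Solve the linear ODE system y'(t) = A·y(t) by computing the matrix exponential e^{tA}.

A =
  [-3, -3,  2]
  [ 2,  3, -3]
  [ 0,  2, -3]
e^{tA} =
  [-t^2*exp(-t) - 2*t*exp(-t) + exp(-t), -t^2*exp(-t) - 3*t*exp(-t), t^2*exp(-t)/2 + 2*t*exp(-t)]
  [2*t^2*exp(-t) + 2*t*exp(-t), 2*t^2*exp(-t) + 4*t*exp(-t) + exp(-t), -t^2*exp(-t) - 3*t*exp(-t)]
  [2*t^2*exp(-t), 2*t^2*exp(-t) + 2*t*exp(-t), -t^2*exp(-t) - 2*t*exp(-t) + exp(-t)]

Strategy: write A = P · J · P⁻¹ where J is a Jordan canonical form, so e^{tA} = P · e^{tJ} · P⁻¹, and e^{tJ} can be computed block-by-block.

A has Jordan form
J =
  [-1,  1,  0]
  [ 0, -1,  1]
  [ 0,  0, -1]
(up to reordering of blocks).

Per-block formulas:
  For a 3×3 Jordan block J_3(-1): exp(t · J_3(-1)) = e^(-1t)·(I + t·N + (t^2/2)·N^2), where N is the 3×3 nilpotent shift.

After assembling e^{tJ} and conjugating by P, we get:

e^{tA} =
  [-t^2*exp(-t) - 2*t*exp(-t) + exp(-t), -t^2*exp(-t) - 3*t*exp(-t), t^2*exp(-t)/2 + 2*t*exp(-t)]
  [2*t^2*exp(-t) + 2*t*exp(-t), 2*t^2*exp(-t) + 4*t*exp(-t) + exp(-t), -t^2*exp(-t) - 3*t*exp(-t)]
  [2*t^2*exp(-t), 2*t^2*exp(-t) + 2*t*exp(-t), -t^2*exp(-t) - 2*t*exp(-t) + exp(-t)]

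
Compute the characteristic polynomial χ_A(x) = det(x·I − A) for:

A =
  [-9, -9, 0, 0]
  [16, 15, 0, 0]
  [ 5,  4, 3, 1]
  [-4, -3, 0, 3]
x^4 - 12*x^3 + 54*x^2 - 108*x + 81

Expanding det(x·I − A) (e.g. by cofactor expansion or by noting that A is similar to its Jordan form J, which has the same characteristic polynomial as A) gives
  χ_A(x) = x^4 - 12*x^3 + 54*x^2 - 108*x + 81
which factors as (x - 3)^4. The eigenvalues (with algebraic multiplicities) are λ = 3 with multiplicity 4.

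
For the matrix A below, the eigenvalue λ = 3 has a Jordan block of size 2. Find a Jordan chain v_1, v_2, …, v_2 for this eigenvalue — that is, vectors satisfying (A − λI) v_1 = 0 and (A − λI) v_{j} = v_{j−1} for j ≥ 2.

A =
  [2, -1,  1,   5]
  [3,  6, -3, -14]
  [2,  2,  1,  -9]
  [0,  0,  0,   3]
A Jordan chain for λ = 3 of length 2:
v_1 = (-1, 3, 2, 0)ᵀ
v_2 = (1, 0, 0, 0)ᵀ

Let N = A − (3)·I. We want v_2 with N^2 v_2 = 0 but N^1 v_2 ≠ 0; then v_{j-1} := N · v_j for j = 2, …, 2.

Pick v_2 = (1, 0, 0, 0)ᵀ.
Then v_1 = N · v_2 = (-1, 3, 2, 0)ᵀ.

Sanity check: (A − (3)·I) v_1 = (0, 0, 0, 0)ᵀ = 0. ✓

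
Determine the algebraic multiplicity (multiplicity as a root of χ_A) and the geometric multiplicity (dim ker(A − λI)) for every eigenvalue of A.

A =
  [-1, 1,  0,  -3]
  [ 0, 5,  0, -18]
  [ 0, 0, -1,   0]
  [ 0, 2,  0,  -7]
λ = -1: alg = 4, geom = 3

Step 1 — factor the characteristic polynomial to read off the algebraic multiplicities:
  χ_A(x) = (x + 1)^4

Step 2 — compute geometric multiplicities via the rank-nullity identity g(λ) = n − rank(A − λI):
  rank(A − (-1)·I) = 1, so dim ker(A − (-1)·I) = n − 1 = 3

Summary:
  λ = -1: algebraic multiplicity = 4, geometric multiplicity = 3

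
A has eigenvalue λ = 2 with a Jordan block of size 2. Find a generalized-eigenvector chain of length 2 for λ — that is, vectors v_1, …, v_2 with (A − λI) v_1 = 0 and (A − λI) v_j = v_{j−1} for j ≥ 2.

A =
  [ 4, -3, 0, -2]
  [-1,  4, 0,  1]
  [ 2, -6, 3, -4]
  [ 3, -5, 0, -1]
A Jordan chain for λ = 2 of length 2:
v_1 = (1, 0, 2, 1)ᵀ
v_2 = (2, 1, 4, 0)ᵀ

Let N = A − (2)·I. We want v_2 with N^2 v_2 = 0 but N^1 v_2 ≠ 0; then v_{j-1} := N · v_j for j = 2, …, 2.

Pick v_2 = (2, 1, 4, 0)ᵀ.
Then v_1 = N · v_2 = (1, 0, 2, 1)ᵀ.

Sanity check: (A − (2)·I) v_1 = (0, 0, 0, 0)ᵀ = 0. ✓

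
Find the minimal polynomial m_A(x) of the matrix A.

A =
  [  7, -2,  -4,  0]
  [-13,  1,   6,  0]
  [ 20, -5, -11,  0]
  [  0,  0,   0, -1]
x^3 + 3*x^2 + 3*x + 1

The characteristic polynomial is χ_A(x) = (x + 1)^4, so the eigenvalues are known. The minimal polynomial is
  m_A(x) = Π_λ (x − λ)^{k_λ}
where k_λ is the size of the *largest* Jordan block for λ (equivalently, the smallest k with (A − λI)^k v = 0 for every generalised eigenvector v of λ).

  λ = -1: largest Jordan block has size 3, contributing (x + 1)^3

So m_A(x) = (x + 1)^3 = x^3 + 3*x^2 + 3*x + 1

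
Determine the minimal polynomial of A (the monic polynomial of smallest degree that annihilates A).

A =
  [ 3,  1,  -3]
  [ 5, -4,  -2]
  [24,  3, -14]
x^3 + 15*x^2 + 75*x + 125

The characteristic polynomial is χ_A(x) = (x + 5)^3, so the eigenvalues are known. The minimal polynomial is
  m_A(x) = Π_λ (x − λ)^{k_λ}
where k_λ is the size of the *largest* Jordan block for λ (equivalently, the smallest k with (A − λI)^k v = 0 for every generalised eigenvector v of λ).

  λ = -5: largest Jordan block has size 3, contributing (x + 5)^3

So m_A(x) = (x + 5)^3 = x^3 + 15*x^2 + 75*x + 125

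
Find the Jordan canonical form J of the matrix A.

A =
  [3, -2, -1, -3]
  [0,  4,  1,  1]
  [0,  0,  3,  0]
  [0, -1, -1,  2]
J_3(3) ⊕ J_1(3)

The characteristic polynomial is
  det(x·I − A) = x^4 - 12*x^3 + 54*x^2 - 108*x + 81 = (x - 3)^4

Eigenvalues and multiplicities (the geometric multiplicity of λ is n − rank(A − λI), which equals the number of Jordan blocks for λ):
  λ = 3: algebraic multiplicity = 4, geometric multiplicity = 2

Determining the block sizes for each eigenvalue:
  λ = 3: with am = 4 and gm = 2, the partition is not yet determined (e.g. several partitions of 4 into 2 parts exist). Let N = A − (3)·I. Computing rank(N^1) = 2, rank(N^2) = 1, rank(N^3) = 0; the number of blocks of size ≥ j is rank(N^{j−1}) − rank(N^j), giving [2, 1, 1]. So we have 1 block(s) of size 3, 1 block(s) of size 1 → block sizes [3, 1]

Assembling the blocks gives a Jordan form
J =
  [3, 1, 0, 0]
  [0, 3, 1, 0]
  [0, 0, 3, 0]
  [0, 0, 0, 3]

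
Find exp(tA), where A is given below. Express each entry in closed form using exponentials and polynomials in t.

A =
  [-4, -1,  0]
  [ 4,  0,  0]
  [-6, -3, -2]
e^{tA} =
  [-2*t*exp(-2*t) + exp(-2*t), -t*exp(-2*t), 0]
  [4*t*exp(-2*t), 2*t*exp(-2*t) + exp(-2*t), 0]
  [-6*t*exp(-2*t), -3*t*exp(-2*t), exp(-2*t)]

Strategy: write A = P · J · P⁻¹ where J is a Jordan canonical form, so e^{tA} = P · e^{tJ} · P⁻¹, and e^{tJ} can be computed block-by-block.

A has Jordan form
J =
  [-2,  1,  0]
  [ 0, -2,  0]
  [ 0,  0, -2]
(up to reordering of blocks).

Per-block formulas:
  For a 1×1 block at λ = -2: exp(t · [-2]) = [e^(-2t)].
  For a 2×2 Jordan block J_2(-2): exp(t · J_2(-2)) = e^(-2t)·(I + t·N), where N is the 2×2 nilpotent shift.

After assembling e^{tJ} and conjugating by P, we get:

e^{tA} =
  [-2*t*exp(-2*t) + exp(-2*t), -t*exp(-2*t), 0]
  [4*t*exp(-2*t), 2*t*exp(-2*t) + exp(-2*t), 0]
  [-6*t*exp(-2*t), -3*t*exp(-2*t), exp(-2*t)]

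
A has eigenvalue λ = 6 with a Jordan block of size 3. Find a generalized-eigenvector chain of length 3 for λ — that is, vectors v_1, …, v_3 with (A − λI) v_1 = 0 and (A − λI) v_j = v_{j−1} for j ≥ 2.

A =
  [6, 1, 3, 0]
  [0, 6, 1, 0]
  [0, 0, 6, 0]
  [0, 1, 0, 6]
A Jordan chain for λ = 6 of length 3:
v_1 = (1, 0, 0, 1)ᵀ
v_2 = (3, 1, 0, 0)ᵀ
v_3 = (0, 0, 1, 0)ᵀ

Let N = A − (6)·I. We want v_3 with N^3 v_3 = 0 but N^2 v_3 ≠ 0; then v_{j-1} := N · v_j for j = 3, …, 2.

Pick v_3 = (0, 0, 1, 0)ᵀ.
Then v_2 = N · v_3 = (3, 1, 0, 0)ᵀ.
Then v_1 = N · v_2 = (1, 0, 0, 1)ᵀ.

Sanity check: (A − (6)·I) v_1 = (0, 0, 0, 0)ᵀ = 0. ✓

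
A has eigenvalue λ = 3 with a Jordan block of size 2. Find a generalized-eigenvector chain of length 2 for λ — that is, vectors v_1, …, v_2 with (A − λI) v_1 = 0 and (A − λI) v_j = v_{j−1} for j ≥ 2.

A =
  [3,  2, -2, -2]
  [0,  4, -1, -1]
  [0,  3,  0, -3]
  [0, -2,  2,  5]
A Jordan chain for λ = 3 of length 2:
v_1 = (2, 1, 3, -2)ᵀ
v_2 = (0, 1, 0, 0)ᵀ

Let N = A − (3)·I. We want v_2 with N^2 v_2 = 0 but N^1 v_2 ≠ 0; then v_{j-1} := N · v_j for j = 2, …, 2.

Pick v_2 = (0, 1, 0, 0)ᵀ.
Then v_1 = N · v_2 = (2, 1, 3, -2)ᵀ.

Sanity check: (A − (3)·I) v_1 = (0, 0, 0, 0)ᵀ = 0. ✓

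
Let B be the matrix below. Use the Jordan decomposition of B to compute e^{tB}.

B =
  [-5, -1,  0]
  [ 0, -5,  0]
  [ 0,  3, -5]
e^{tB} =
  [exp(-5*t), -t*exp(-5*t), 0]
  [0, exp(-5*t), 0]
  [0, 3*t*exp(-5*t), exp(-5*t)]

Strategy: write B = P · J · P⁻¹ where J is a Jordan canonical form, so e^{tB} = P · e^{tJ} · P⁻¹, and e^{tJ} can be computed block-by-block.

B has Jordan form
J =
  [-5,  1,  0]
  [ 0, -5,  0]
  [ 0,  0, -5]
(up to reordering of blocks).

Per-block formulas:
  For a 1×1 block at λ = -5: exp(t · [-5]) = [e^(-5t)].
  For a 2×2 Jordan block J_2(-5): exp(t · J_2(-5)) = e^(-5t)·(I + t·N), where N is the 2×2 nilpotent shift.

After assembling e^{tJ} and conjugating by P, we get:

e^{tB} =
  [exp(-5*t), -t*exp(-5*t), 0]
  [0, exp(-5*t), 0]
  [0, 3*t*exp(-5*t), exp(-5*t)]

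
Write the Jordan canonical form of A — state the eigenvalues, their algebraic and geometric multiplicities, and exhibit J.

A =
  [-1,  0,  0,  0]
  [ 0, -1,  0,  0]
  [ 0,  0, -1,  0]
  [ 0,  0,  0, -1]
J_1(-1) ⊕ J_1(-1) ⊕ J_1(-1) ⊕ J_1(-1)

The characteristic polynomial is
  det(x·I − A) = x^4 + 4*x^3 + 6*x^2 + 4*x + 1 = (x + 1)^4

Eigenvalues and multiplicities (the geometric multiplicity of λ is n − rank(A − λI), which equals the number of Jordan blocks for λ):
  λ = -1: algebraic multiplicity = 4, geometric multiplicity = 4

Determining the block sizes for each eigenvalue:
  λ = -1: gm = am = 4, so every block has size 1 → block sizes [1, 1, 1, 1]

Assembling the blocks gives a Jordan form
J =
  [-1,  0,  0,  0]
  [ 0, -1,  0,  0]
  [ 0,  0, -1,  0]
  [ 0,  0,  0, -1]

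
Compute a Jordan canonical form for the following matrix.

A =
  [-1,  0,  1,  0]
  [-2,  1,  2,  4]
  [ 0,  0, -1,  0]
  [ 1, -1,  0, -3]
J_3(-1) ⊕ J_1(-1)

The characteristic polynomial is
  det(x·I − A) = x^4 + 4*x^3 + 6*x^2 + 4*x + 1 = (x + 1)^4

Eigenvalues and multiplicities (the geometric multiplicity of λ is n − rank(A − λI), which equals the number of Jordan blocks for λ):
  λ = -1: algebraic multiplicity = 4, geometric multiplicity = 2

Determining the block sizes for each eigenvalue:
  λ = -1: with am = 4 and gm = 2, the partition is not yet determined (e.g. several partitions of 4 into 2 parts exist). Let N = A − (-1)·I. Computing rank(N^1) = 2, rank(N^2) = 1, rank(N^3) = 0; the number of blocks of size ≥ j is rank(N^{j−1}) − rank(N^j), giving [2, 1, 1]. So we have 1 block(s) of size 3, 1 block(s) of size 1 → block sizes [3, 1]

Assembling the blocks gives a Jordan form
J =
  [-1,  1,  0,  0]
  [ 0, -1,  1,  0]
  [ 0,  0, -1,  0]
  [ 0,  0,  0, -1]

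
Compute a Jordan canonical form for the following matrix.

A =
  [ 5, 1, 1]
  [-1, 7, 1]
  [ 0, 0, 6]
J_2(6) ⊕ J_1(6)

The characteristic polynomial is
  det(x·I − A) = x^3 - 18*x^2 + 108*x - 216 = (x - 6)^3

Eigenvalues and multiplicities (the geometric multiplicity of λ is n − rank(A − λI), which equals the number of Jordan blocks for λ):
  λ = 6: algebraic multiplicity = 3, geometric multiplicity = 2

Determining the block sizes for each eigenvalue:
  λ = 6: 2 blocks summing to 3 forces exactly one block of size 2 and the rest size 1 → block sizes [2, 1]

Assembling the blocks gives a Jordan form
J =
  [6, 1, 0]
  [0, 6, 0]
  [0, 0, 6]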